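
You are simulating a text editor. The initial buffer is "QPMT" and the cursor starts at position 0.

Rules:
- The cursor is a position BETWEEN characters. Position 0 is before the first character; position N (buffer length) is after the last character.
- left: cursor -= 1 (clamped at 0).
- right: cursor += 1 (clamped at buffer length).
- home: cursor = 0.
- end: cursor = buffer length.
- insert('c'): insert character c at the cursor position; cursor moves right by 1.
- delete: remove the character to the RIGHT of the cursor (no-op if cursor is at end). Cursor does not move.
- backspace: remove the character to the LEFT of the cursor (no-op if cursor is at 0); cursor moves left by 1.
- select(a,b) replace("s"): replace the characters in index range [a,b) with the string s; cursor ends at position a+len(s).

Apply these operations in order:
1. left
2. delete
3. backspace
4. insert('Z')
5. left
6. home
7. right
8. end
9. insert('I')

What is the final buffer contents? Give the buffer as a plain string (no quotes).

After op 1 (left): buf='QPMT' cursor=0
After op 2 (delete): buf='PMT' cursor=0
After op 3 (backspace): buf='PMT' cursor=0
After op 4 (insert('Z')): buf='ZPMT' cursor=1
After op 5 (left): buf='ZPMT' cursor=0
After op 6 (home): buf='ZPMT' cursor=0
After op 7 (right): buf='ZPMT' cursor=1
After op 8 (end): buf='ZPMT' cursor=4
After op 9 (insert('I')): buf='ZPMTI' cursor=5

Answer: ZPMTI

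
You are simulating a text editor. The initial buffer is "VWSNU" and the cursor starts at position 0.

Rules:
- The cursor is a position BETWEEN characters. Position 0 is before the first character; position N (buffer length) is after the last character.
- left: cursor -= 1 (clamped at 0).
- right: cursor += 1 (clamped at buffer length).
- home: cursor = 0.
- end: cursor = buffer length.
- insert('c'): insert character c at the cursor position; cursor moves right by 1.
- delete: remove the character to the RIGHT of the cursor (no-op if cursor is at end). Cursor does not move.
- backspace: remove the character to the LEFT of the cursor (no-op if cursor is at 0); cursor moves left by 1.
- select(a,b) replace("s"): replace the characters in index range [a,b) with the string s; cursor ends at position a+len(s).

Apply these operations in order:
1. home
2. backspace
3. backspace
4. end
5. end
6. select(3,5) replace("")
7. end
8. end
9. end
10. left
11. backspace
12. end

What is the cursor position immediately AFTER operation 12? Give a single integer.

Answer: 2

Derivation:
After op 1 (home): buf='VWSNU' cursor=0
After op 2 (backspace): buf='VWSNU' cursor=0
After op 3 (backspace): buf='VWSNU' cursor=0
After op 4 (end): buf='VWSNU' cursor=5
After op 5 (end): buf='VWSNU' cursor=5
After op 6 (select(3,5) replace("")): buf='VWS' cursor=3
After op 7 (end): buf='VWS' cursor=3
After op 8 (end): buf='VWS' cursor=3
After op 9 (end): buf='VWS' cursor=3
After op 10 (left): buf='VWS' cursor=2
After op 11 (backspace): buf='VS' cursor=1
After op 12 (end): buf='VS' cursor=2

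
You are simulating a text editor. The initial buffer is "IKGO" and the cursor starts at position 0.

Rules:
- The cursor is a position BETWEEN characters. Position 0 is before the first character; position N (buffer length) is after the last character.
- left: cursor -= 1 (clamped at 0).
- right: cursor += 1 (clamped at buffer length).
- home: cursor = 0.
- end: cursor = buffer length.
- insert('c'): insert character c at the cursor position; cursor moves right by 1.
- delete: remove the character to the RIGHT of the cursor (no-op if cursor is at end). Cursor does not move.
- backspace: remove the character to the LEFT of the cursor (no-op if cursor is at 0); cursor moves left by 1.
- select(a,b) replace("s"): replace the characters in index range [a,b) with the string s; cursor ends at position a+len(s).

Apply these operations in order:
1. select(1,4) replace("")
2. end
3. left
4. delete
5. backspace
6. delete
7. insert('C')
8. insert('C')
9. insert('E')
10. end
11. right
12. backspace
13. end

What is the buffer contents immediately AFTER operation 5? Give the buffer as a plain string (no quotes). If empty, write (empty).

Answer: (empty)

Derivation:
After op 1 (select(1,4) replace("")): buf='I' cursor=1
After op 2 (end): buf='I' cursor=1
After op 3 (left): buf='I' cursor=0
After op 4 (delete): buf='(empty)' cursor=0
After op 5 (backspace): buf='(empty)' cursor=0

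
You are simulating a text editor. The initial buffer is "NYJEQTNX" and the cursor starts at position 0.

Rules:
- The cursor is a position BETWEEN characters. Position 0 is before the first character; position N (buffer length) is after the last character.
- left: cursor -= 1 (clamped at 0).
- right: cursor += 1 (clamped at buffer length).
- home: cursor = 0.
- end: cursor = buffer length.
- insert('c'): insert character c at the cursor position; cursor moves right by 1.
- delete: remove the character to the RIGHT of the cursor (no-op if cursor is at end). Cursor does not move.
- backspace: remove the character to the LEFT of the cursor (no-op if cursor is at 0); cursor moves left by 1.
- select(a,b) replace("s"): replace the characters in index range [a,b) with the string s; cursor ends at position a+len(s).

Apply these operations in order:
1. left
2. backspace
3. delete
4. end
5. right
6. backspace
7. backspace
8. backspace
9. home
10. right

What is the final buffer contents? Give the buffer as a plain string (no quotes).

Answer: YJEQ

Derivation:
After op 1 (left): buf='NYJEQTNX' cursor=0
After op 2 (backspace): buf='NYJEQTNX' cursor=0
After op 3 (delete): buf='YJEQTNX' cursor=0
After op 4 (end): buf='YJEQTNX' cursor=7
After op 5 (right): buf='YJEQTNX' cursor=7
After op 6 (backspace): buf='YJEQTN' cursor=6
After op 7 (backspace): buf='YJEQT' cursor=5
After op 8 (backspace): buf='YJEQ' cursor=4
After op 9 (home): buf='YJEQ' cursor=0
After op 10 (right): buf='YJEQ' cursor=1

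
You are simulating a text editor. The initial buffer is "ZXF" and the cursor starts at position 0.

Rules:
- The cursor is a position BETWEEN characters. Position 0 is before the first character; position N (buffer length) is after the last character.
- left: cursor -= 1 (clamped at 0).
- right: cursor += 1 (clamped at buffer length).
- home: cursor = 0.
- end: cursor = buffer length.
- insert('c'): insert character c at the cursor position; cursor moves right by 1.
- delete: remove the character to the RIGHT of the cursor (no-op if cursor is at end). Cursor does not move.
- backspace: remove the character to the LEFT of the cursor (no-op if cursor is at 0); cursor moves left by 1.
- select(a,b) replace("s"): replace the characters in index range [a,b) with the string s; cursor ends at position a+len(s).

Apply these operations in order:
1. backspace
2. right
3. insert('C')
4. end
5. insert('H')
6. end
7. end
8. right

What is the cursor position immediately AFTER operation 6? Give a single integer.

Answer: 5

Derivation:
After op 1 (backspace): buf='ZXF' cursor=0
After op 2 (right): buf='ZXF' cursor=1
After op 3 (insert('C')): buf='ZCXF' cursor=2
After op 4 (end): buf='ZCXF' cursor=4
After op 5 (insert('H')): buf='ZCXFH' cursor=5
After op 6 (end): buf='ZCXFH' cursor=5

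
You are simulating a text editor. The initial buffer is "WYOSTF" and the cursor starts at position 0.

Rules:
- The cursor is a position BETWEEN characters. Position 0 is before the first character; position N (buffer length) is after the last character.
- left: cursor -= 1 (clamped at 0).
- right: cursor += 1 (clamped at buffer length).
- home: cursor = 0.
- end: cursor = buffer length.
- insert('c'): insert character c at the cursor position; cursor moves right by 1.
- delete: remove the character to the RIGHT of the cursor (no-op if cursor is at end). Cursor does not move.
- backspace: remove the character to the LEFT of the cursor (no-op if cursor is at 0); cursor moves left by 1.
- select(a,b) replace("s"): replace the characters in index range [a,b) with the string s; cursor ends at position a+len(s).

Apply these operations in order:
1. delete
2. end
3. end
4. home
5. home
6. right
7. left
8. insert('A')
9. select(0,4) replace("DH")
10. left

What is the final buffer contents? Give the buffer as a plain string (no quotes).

After op 1 (delete): buf='YOSTF' cursor=0
After op 2 (end): buf='YOSTF' cursor=5
After op 3 (end): buf='YOSTF' cursor=5
After op 4 (home): buf='YOSTF' cursor=0
After op 5 (home): buf='YOSTF' cursor=0
After op 6 (right): buf='YOSTF' cursor=1
After op 7 (left): buf='YOSTF' cursor=0
After op 8 (insert('A')): buf='AYOSTF' cursor=1
After op 9 (select(0,4) replace("DH")): buf='DHTF' cursor=2
After op 10 (left): buf='DHTF' cursor=1

Answer: DHTF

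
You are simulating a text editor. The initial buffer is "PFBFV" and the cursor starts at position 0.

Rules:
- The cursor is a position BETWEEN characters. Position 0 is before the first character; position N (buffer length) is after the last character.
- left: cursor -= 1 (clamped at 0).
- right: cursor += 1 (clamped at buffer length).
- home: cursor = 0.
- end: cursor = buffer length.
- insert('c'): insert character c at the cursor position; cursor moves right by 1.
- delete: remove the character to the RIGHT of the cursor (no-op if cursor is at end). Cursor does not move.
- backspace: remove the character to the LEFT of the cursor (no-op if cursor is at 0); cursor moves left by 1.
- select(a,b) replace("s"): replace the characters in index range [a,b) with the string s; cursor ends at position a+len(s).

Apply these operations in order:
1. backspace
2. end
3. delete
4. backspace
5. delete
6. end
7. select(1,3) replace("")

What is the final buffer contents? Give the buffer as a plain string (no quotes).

Answer: PF

Derivation:
After op 1 (backspace): buf='PFBFV' cursor=0
After op 2 (end): buf='PFBFV' cursor=5
After op 3 (delete): buf='PFBFV' cursor=5
After op 4 (backspace): buf='PFBF' cursor=4
After op 5 (delete): buf='PFBF' cursor=4
After op 6 (end): buf='PFBF' cursor=4
After op 7 (select(1,3) replace("")): buf='PF' cursor=1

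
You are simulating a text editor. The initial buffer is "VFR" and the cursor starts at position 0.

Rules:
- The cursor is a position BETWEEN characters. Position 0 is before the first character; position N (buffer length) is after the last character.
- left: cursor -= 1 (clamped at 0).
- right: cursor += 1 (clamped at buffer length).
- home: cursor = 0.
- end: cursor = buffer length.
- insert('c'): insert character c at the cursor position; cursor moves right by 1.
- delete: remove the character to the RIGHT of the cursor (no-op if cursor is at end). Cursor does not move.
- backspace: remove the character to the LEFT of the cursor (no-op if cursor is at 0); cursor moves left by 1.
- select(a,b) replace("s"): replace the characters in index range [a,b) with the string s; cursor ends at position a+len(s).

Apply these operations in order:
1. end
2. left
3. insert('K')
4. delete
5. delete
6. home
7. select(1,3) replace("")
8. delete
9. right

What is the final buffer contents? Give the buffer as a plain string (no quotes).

Answer: V

Derivation:
After op 1 (end): buf='VFR' cursor=3
After op 2 (left): buf='VFR' cursor=2
After op 3 (insert('K')): buf='VFKR' cursor=3
After op 4 (delete): buf='VFK' cursor=3
After op 5 (delete): buf='VFK' cursor=3
After op 6 (home): buf='VFK' cursor=0
After op 7 (select(1,3) replace("")): buf='V' cursor=1
After op 8 (delete): buf='V' cursor=1
After op 9 (right): buf='V' cursor=1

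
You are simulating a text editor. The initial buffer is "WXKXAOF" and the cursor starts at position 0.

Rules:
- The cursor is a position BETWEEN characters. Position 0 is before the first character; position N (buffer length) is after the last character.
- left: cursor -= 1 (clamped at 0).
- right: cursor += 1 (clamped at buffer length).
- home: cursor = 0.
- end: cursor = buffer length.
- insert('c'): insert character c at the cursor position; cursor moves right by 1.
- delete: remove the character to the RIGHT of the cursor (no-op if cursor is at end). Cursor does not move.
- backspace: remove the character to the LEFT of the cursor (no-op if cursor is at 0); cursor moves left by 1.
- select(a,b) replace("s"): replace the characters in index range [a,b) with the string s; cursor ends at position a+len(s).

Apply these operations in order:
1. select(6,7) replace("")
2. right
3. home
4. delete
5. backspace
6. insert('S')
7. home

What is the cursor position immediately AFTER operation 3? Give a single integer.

After op 1 (select(6,7) replace("")): buf='WXKXAO' cursor=6
After op 2 (right): buf='WXKXAO' cursor=6
After op 3 (home): buf='WXKXAO' cursor=0

Answer: 0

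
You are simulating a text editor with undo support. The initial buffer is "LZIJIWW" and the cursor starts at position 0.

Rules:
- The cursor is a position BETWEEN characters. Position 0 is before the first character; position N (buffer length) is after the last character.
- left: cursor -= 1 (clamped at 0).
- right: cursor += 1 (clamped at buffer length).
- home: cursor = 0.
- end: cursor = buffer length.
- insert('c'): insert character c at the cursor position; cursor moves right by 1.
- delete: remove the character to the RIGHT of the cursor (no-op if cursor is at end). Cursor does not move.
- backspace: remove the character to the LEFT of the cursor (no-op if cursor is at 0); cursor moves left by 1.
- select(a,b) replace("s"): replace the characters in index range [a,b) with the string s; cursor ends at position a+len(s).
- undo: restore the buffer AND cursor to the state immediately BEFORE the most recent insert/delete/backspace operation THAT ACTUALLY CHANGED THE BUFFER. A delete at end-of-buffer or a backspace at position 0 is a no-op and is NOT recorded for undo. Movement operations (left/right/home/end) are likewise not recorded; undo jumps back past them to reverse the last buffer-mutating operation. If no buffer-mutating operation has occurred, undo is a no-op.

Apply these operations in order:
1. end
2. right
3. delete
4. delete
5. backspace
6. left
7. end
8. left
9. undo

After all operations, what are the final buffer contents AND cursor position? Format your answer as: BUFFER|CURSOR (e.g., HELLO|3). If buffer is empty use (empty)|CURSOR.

After op 1 (end): buf='LZIJIWW' cursor=7
After op 2 (right): buf='LZIJIWW' cursor=7
After op 3 (delete): buf='LZIJIWW' cursor=7
After op 4 (delete): buf='LZIJIWW' cursor=7
After op 5 (backspace): buf='LZIJIW' cursor=6
After op 6 (left): buf='LZIJIW' cursor=5
After op 7 (end): buf='LZIJIW' cursor=6
After op 8 (left): buf='LZIJIW' cursor=5
After op 9 (undo): buf='LZIJIWW' cursor=7

Answer: LZIJIWW|7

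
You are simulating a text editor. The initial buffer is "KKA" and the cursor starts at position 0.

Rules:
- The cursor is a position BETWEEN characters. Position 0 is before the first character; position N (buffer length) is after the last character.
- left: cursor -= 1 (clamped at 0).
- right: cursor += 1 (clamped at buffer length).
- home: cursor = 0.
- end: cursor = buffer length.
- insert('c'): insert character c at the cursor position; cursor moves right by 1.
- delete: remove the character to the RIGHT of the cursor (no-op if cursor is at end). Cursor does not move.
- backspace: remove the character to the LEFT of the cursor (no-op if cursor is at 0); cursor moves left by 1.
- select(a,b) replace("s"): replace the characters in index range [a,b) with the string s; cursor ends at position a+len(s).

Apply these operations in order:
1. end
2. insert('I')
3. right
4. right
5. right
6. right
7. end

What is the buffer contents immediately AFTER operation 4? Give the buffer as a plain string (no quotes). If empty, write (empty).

Answer: KKAI

Derivation:
After op 1 (end): buf='KKA' cursor=3
After op 2 (insert('I')): buf='KKAI' cursor=4
After op 3 (right): buf='KKAI' cursor=4
After op 4 (right): buf='KKAI' cursor=4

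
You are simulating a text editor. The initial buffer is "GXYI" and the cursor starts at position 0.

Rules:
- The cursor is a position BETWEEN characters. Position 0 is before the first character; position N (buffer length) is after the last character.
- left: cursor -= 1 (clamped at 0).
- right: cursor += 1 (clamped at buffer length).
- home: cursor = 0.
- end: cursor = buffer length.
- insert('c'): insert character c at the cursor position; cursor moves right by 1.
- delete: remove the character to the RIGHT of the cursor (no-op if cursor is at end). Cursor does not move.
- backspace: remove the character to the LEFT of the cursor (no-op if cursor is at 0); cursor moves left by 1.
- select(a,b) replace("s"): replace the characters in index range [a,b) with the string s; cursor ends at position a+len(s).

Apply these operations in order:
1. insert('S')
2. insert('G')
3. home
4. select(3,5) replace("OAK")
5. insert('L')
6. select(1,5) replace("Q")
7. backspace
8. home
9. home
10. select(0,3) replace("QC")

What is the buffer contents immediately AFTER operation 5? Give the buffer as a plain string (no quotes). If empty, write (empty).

Answer: SGGOAKLI

Derivation:
After op 1 (insert('S')): buf='SGXYI' cursor=1
After op 2 (insert('G')): buf='SGGXYI' cursor=2
After op 3 (home): buf='SGGXYI' cursor=0
After op 4 (select(3,5) replace("OAK")): buf='SGGOAKI' cursor=6
After op 5 (insert('L')): buf='SGGOAKLI' cursor=7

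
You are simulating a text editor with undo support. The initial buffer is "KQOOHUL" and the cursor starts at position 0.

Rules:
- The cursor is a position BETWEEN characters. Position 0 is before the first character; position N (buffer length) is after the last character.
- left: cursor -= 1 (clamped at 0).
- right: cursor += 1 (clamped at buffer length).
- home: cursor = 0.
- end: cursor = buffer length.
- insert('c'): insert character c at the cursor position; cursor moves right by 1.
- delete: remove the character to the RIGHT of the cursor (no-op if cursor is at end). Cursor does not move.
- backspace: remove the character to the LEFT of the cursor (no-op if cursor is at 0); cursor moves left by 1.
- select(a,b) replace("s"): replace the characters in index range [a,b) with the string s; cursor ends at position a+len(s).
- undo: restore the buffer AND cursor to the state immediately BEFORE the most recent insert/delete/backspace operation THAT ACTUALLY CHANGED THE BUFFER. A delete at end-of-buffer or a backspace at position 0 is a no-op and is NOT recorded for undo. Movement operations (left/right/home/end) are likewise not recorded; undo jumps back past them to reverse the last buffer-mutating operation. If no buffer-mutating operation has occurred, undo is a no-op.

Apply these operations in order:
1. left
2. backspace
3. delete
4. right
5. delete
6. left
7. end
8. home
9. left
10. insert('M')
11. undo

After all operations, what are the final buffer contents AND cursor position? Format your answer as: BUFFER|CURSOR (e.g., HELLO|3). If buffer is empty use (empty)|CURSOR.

Answer: QOHUL|0

Derivation:
After op 1 (left): buf='KQOOHUL' cursor=0
After op 2 (backspace): buf='KQOOHUL' cursor=0
After op 3 (delete): buf='QOOHUL' cursor=0
After op 4 (right): buf='QOOHUL' cursor=1
After op 5 (delete): buf='QOHUL' cursor=1
After op 6 (left): buf='QOHUL' cursor=0
After op 7 (end): buf='QOHUL' cursor=5
After op 8 (home): buf='QOHUL' cursor=0
After op 9 (left): buf='QOHUL' cursor=0
After op 10 (insert('M')): buf='MQOHUL' cursor=1
After op 11 (undo): buf='QOHUL' cursor=0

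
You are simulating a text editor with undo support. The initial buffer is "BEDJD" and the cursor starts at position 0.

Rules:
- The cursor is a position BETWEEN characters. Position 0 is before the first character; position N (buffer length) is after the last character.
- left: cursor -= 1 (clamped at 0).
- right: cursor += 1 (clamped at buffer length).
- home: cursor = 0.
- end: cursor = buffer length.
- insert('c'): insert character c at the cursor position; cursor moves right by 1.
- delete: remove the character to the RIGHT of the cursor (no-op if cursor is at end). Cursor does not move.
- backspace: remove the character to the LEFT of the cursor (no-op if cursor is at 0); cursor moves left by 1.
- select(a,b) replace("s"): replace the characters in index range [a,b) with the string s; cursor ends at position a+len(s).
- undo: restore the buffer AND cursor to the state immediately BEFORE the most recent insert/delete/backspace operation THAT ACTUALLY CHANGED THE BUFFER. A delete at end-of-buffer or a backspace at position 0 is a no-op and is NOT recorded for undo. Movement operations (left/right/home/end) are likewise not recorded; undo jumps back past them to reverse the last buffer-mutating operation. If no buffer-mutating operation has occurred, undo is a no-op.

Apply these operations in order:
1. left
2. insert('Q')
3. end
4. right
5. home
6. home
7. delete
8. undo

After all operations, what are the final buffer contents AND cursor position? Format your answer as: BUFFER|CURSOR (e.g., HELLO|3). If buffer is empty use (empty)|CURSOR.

Answer: QBEDJD|0

Derivation:
After op 1 (left): buf='BEDJD' cursor=0
After op 2 (insert('Q')): buf='QBEDJD' cursor=1
After op 3 (end): buf='QBEDJD' cursor=6
After op 4 (right): buf='QBEDJD' cursor=6
After op 5 (home): buf='QBEDJD' cursor=0
After op 6 (home): buf='QBEDJD' cursor=0
After op 7 (delete): buf='BEDJD' cursor=0
After op 8 (undo): buf='QBEDJD' cursor=0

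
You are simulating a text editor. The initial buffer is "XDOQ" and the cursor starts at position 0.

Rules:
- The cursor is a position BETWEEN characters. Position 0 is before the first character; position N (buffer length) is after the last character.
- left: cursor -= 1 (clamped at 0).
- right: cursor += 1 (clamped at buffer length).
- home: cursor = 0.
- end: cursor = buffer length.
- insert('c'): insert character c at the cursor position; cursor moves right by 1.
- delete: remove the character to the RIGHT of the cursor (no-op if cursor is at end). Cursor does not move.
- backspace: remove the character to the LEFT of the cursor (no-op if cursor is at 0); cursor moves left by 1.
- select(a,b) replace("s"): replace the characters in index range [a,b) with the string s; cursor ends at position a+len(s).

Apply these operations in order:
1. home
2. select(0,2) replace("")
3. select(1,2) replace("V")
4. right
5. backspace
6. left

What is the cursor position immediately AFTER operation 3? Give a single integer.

Answer: 2

Derivation:
After op 1 (home): buf='XDOQ' cursor=0
After op 2 (select(0,2) replace("")): buf='OQ' cursor=0
After op 3 (select(1,2) replace("V")): buf='OV' cursor=2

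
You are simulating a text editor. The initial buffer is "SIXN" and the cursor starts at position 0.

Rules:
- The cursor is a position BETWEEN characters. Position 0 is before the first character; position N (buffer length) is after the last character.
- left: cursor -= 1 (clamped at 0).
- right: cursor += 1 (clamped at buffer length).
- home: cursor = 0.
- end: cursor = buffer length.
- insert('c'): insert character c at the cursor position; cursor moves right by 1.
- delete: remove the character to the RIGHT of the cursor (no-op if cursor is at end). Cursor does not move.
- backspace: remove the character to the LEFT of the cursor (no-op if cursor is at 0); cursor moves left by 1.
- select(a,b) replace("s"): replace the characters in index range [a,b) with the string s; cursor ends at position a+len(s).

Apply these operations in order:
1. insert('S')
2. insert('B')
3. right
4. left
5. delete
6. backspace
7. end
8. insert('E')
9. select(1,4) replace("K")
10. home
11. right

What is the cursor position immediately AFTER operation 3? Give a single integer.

Answer: 3

Derivation:
After op 1 (insert('S')): buf='SSIXN' cursor=1
After op 2 (insert('B')): buf='SBSIXN' cursor=2
After op 3 (right): buf='SBSIXN' cursor=3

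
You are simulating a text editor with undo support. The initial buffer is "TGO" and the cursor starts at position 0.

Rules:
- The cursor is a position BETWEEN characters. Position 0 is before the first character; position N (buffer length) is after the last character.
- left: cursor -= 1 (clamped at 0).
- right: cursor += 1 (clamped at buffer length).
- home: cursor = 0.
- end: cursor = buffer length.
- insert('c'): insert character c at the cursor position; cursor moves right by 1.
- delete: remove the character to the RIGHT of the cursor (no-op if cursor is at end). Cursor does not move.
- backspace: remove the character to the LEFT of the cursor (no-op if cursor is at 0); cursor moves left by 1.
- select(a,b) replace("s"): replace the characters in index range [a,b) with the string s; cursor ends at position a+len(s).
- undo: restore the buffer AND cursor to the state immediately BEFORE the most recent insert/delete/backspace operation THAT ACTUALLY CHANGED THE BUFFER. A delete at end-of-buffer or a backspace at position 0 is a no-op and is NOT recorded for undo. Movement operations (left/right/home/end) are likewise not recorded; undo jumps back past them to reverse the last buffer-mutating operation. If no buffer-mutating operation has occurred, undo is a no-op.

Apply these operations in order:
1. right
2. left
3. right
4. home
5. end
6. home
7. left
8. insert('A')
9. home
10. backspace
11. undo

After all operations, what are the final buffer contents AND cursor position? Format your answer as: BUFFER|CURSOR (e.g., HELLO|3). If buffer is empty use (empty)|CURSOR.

Answer: TGO|0

Derivation:
After op 1 (right): buf='TGO' cursor=1
After op 2 (left): buf='TGO' cursor=0
After op 3 (right): buf='TGO' cursor=1
After op 4 (home): buf='TGO' cursor=0
After op 5 (end): buf='TGO' cursor=3
After op 6 (home): buf='TGO' cursor=0
After op 7 (left): buf='TGO' cursor=0
After op 8 (insert('A')): buf='ATGO' cursor=1
After op 9 (home): buf='ATGO' cursor=0
After op 10 (backspace): buf='ATGO' cursor=0
After op 11 (undo): buf='TGO' cursor=0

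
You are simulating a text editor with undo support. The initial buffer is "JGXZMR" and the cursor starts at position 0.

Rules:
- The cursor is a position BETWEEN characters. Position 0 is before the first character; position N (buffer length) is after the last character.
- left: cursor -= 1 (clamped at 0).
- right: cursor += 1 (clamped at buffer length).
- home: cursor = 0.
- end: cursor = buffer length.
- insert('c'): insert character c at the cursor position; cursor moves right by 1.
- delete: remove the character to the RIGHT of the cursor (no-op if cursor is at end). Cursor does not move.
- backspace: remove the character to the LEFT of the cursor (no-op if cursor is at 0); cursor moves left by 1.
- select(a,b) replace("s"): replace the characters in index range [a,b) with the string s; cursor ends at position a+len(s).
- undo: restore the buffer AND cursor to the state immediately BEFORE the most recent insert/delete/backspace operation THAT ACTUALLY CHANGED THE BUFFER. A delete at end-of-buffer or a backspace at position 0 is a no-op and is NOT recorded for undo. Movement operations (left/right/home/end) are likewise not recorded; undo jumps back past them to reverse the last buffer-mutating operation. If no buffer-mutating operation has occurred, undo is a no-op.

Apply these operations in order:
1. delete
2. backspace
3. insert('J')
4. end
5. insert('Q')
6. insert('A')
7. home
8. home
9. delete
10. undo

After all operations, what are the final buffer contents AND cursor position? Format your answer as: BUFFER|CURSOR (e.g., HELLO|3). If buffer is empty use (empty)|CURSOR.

After op 1 (delete): buf='GXZMR' cursor=0
After op 2 (backspace): buf='GXZMR' cursor=0
After op 3 (insert('J')): buf='JGXZMR' cursor=1
After op 4 (end): buf='JGXZMR' cursor=6
After op 5 (insert('Q')): buf='JGXZMRQ' cursor=7
After op 6 (insert('A')): buf='JGXZMRQA' cursor=8
After op 7 (home): buf='JGXZMRQA' cursor=0
After op 8 (home): buf='JGXZMRQA' cursor=0
After op 9 (delete): buf='GXZMRQA' cursor=0
After op 10 (undo): buf='JGXZMRQA' cursor=0

Answer: JGXZMRQA|0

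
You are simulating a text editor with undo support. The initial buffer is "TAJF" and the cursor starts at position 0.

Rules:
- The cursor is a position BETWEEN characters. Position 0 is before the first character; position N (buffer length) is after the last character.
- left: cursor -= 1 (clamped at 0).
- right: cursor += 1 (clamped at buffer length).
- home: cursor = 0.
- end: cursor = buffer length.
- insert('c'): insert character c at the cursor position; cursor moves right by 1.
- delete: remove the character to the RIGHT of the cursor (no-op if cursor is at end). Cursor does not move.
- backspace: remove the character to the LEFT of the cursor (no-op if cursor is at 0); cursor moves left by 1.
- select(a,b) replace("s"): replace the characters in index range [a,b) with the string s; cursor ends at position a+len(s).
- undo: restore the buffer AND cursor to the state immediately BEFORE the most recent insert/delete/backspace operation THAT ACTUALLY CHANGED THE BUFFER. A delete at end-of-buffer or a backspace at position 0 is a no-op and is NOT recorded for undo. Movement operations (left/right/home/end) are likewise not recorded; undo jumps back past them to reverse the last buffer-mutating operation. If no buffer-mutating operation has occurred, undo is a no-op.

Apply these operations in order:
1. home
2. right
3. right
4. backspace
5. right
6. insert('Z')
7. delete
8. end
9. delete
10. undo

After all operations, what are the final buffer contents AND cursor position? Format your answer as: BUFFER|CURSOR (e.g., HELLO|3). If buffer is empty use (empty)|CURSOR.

After op 1 (home): buf='TAJF' cursor=0
After op 2 (right): buf='TAJF' cursor=1
After op 3 (right): buf='TAJF' cursor=2
After op 4 (backspace): buf='TJF' cursor=1
After op 5 (right): buf='TJF' cursor=2
After op 6 (insert('Z')): buf='TJZF' cursor=3
After op 7 (delete): buf='TJZ' cursor=3
After op 8 (end): buf='TJZ' cursor=3
After op 9 (delete): buf='TJZ' cursor=3
After op 10 (undo): buf='TJZF' cursor=3

Answer: TJZF|3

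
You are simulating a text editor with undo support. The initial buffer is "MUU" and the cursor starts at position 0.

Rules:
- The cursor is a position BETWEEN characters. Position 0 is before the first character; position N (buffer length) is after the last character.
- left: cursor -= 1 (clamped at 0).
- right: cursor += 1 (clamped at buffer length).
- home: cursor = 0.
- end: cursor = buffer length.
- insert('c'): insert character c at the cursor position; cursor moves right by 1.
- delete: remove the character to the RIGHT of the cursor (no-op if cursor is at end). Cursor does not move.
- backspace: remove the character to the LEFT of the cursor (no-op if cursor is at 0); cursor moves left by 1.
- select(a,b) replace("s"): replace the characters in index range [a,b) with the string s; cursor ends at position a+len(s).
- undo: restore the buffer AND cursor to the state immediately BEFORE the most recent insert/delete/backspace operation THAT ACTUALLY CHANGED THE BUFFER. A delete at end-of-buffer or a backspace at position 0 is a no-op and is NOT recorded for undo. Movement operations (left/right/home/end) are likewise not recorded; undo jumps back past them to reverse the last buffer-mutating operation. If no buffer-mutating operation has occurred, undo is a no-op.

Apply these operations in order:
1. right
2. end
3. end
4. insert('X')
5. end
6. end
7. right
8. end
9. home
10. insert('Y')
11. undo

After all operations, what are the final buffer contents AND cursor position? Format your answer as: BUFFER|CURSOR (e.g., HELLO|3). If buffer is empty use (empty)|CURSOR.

After op 1 (right): buf='MUU' cursor=1
After op 2 (end): buf='MUU' cursor=3
After op 3 (end): buf='MUU' cursor=3
After op 4 (insert('X')): buf='MUUX' cursor=4
After op 5 (end): buf='MUUX' cursor=4
After op 6 (end): buf='MUUX' cursor=4
After op 7 (right): buf='MUUX' cursor=4
After op 8 (end): buf='MUUX' cursor=4
After op 9 (home): buf='MUUX' cursor=0
After op 10 (insert('Y')): buf='YMUUX' cursor=1
After op 11 (undo): buf='MUUX' cursor=0

Answer: MUUX|0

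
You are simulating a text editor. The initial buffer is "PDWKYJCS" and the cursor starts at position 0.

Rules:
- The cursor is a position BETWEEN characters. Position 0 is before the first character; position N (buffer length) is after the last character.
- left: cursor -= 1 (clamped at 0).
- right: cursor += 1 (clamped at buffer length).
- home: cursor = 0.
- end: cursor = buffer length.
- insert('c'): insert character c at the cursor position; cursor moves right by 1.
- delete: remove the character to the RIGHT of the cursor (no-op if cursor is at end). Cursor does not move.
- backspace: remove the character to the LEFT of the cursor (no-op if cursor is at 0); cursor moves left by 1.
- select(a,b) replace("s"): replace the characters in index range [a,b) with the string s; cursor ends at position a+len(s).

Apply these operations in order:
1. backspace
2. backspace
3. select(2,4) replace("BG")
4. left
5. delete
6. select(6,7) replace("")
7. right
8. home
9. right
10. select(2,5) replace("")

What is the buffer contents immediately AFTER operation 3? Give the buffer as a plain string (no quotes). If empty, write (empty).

Answer: PDBGYJCS

Derivation:
After op 1 (backspace): buf='PDWKYJCS' cursor=0
After op 2 (backspace): buf='PDWKYJCS' cursor=0
After op 3 (select(2,4) replace("BG")): buf='PDBGYJCS' cursor=4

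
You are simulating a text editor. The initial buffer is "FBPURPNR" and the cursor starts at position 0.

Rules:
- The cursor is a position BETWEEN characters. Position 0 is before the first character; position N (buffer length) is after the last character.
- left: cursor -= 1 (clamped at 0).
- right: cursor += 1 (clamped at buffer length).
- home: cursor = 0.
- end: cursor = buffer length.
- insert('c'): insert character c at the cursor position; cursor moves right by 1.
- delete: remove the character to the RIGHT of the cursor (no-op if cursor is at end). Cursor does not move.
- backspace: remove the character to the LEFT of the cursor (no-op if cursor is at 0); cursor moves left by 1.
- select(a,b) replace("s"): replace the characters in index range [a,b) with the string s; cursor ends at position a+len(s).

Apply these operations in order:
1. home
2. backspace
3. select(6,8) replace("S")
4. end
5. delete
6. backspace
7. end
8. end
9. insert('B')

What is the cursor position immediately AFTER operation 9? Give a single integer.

After op 1 (home): buf='FBPURPNR' cursor=0
After op 2 (backspace): buf='FBPURPNR' cursor=0
After op 3 (select(6,8) replace("S")): buf='FBPURPS' cursor=7
After op 4 (end): buf='FBPURPS' cursor=7
After op 5 (delete): buf='FBPURPS' cursor=7
After op 6 (backspace): buf='FBPURP' cursor=6
After op 7 (end): buf='FBPURP' cursor=6
After op 8 (end): buf='FBPURP' cursor=6
After op 9 (insert('B')): buf='FBPURPB' cursor=7

Answer: 7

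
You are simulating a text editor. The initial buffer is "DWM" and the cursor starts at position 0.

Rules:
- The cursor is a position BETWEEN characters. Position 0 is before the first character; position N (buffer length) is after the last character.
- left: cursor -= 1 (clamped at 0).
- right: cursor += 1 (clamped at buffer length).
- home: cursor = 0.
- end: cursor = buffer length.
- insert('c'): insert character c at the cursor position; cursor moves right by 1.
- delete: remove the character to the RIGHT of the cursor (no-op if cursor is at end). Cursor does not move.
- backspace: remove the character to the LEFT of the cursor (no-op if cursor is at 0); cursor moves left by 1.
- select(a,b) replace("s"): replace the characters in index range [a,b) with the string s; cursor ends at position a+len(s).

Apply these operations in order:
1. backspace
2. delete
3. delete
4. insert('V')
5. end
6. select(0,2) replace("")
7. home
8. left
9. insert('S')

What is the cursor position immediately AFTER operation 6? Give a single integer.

Answer: 0

Derivation:
After op 1 (backspace): buf='DWM' cursor=0
After op 2 (delete): buf='WM' cursor=0
After op 3 (delete): buf='M' cursor=0
After op 4 (insert('V')): buf='VM' cursor=1
After op 5 (end): buf='VM' cursor=2
After op 6 (select(0,2) replace("")): buf='(empty)' cursor=0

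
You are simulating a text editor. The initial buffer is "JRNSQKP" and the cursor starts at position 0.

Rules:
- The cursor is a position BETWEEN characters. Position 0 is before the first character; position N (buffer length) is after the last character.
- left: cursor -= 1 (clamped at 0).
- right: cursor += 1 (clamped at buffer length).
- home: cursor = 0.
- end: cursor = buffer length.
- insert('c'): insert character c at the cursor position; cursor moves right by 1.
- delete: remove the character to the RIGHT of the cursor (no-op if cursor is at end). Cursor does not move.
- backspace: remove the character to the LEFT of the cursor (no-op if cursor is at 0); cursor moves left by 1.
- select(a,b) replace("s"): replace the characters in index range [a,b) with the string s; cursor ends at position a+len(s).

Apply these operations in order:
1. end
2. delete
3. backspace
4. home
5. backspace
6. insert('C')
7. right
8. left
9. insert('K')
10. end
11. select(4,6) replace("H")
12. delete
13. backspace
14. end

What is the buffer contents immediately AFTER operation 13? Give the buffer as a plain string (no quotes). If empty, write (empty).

Answer: CKJRK

Derivation:
After op 1 (end): buf='JRNSQKP' cursor=7
After op 2 (delete): buf='JRNSQKP' cursor=7
After op 3 (backspace): buf='JRNSQK' cursor=6
After op 4 (home): buf='JRNSQK' cursor=0
After op 5 (backspace): buf='JRNSQK' cursor=0
After op 6 (insert('C')): buf='CJRNSQK' cursor=1
After op 7 (right): buf='CJRNSQK' cursor=2
After op 8 (left): buf='CJRNSQK' cursor=1
After op 9 (insert('K')): buf='CKJRNSQK' cursor=2
After op 10 (end): buf='CKJRNSQK' cursor=8
After op 11 (select(4,6) replace("H")): buf='CKJRHQK' cursor=5
After op 12 (delete): buf='CKJRHK' cursor=5
After op 13 (backspace): buf='CKJRK' cursor=4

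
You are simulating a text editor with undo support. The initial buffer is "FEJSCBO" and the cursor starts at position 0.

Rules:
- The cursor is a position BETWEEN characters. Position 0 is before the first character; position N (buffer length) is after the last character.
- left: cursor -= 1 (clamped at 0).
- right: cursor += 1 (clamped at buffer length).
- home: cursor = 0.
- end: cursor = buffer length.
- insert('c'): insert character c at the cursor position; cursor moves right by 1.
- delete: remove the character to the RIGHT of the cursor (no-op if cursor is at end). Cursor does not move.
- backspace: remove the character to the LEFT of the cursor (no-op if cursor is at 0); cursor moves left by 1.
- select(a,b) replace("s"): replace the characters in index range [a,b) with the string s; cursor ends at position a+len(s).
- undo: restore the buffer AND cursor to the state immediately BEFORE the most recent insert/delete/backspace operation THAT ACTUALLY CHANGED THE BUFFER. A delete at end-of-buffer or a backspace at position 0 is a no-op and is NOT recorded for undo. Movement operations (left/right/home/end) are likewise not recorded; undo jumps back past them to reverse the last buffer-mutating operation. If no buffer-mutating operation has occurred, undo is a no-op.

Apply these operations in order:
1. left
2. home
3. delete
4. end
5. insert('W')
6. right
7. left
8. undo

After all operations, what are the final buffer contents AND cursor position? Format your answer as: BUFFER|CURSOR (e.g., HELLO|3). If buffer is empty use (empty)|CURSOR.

Answer: EJSCBO|6

Derivation:
After op 1 (left): buf='FEJSCBO' cursor=0
After op 2 (home): buf='FEJSCBO' cursor=0
After op 3 (delete): buf='EJSCBO' cursor=0
After op 4 (end): buf='EJSCBO' cursor=6
After op 5 (insert('W')): buf='EJSCBOW' cursor=7
After op 6 (right): buf='EJSCBOW' cursor=7
After op 7 (left): buf='EJSCBOW' cursor=6
After op 8 (undo): buf='EJSCBO' cursor=6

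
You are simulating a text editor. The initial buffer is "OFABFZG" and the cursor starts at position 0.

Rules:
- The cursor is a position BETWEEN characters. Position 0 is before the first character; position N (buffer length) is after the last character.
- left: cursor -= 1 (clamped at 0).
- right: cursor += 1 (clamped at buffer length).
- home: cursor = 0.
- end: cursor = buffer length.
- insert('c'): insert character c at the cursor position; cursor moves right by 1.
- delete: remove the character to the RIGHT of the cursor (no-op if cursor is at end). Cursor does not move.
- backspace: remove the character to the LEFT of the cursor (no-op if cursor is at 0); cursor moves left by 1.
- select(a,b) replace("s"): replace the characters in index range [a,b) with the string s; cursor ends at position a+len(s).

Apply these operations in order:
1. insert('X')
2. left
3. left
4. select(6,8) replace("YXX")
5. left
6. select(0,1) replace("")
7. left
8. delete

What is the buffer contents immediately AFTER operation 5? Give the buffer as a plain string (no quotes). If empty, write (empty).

After op 1 (insert('X')): buf='XOFABFZG' cursor=1
After op 2 (left): buf='XOFABFZG' cursor=0
After op 3 (left): buf='XOFABFZG' cursor=0
After op 4 (select(6,8) replace("YXX")): buf='XOFABFYXX' cursor=9
After op 5 (left): buf='XOFABFYXX' cursor=8

Answer: XOFABFYXX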